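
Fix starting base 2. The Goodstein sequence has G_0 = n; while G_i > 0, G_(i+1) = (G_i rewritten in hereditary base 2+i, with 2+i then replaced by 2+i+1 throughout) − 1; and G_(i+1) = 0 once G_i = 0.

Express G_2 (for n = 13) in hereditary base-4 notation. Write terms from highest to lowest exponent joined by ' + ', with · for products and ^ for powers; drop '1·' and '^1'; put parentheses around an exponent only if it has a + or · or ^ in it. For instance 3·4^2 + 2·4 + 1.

4^(4 + 1) + 3·4^3 + 3·4^2 + 3·4 + 3

base 2: 13 = 2^(2 + 1) + 2^2 + 1; at 3: 3^(3 + 1) + 3^3 + 1 = 109; next = 108
base 3: 108 = 3^(3 + 1) + 3^3; at 4: 4^(4 + 1) + 4^4 = 1280; next = 1279
base 4: 1279 = 4^(4 + 1) + 3·4^3 + 3·4^2 + 3·4 + 3; at 5: 5^(5 + 1) + 3·5^3 + 3·5^2 + 3·5 + 3 = 16093; next = 16092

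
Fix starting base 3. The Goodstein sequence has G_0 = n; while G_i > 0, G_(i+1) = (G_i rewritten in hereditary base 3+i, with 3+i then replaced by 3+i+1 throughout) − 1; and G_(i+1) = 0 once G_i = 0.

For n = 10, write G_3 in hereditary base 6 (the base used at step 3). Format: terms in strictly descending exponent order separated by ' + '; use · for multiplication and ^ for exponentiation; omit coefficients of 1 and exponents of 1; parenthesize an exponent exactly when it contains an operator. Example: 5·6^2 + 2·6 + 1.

i=0: 10 = 3^2 + 1 (b=3); 3→4: 4^2 + 1 = 17; 17−1 = 16
i=1: 16 = 4^2 (b=4); 4→5: 5^2 = 25; 25−1 = 24
i=2: 24 = 4·5 + 4 (b=5); 5→6: 4·6 + 4 = 28; 28−1 = 27
i=3: 27 = 4·6 + 3 (b=6); 6→7: 4·7 + 3 = 31; 31−1 = 30

4·6 + 3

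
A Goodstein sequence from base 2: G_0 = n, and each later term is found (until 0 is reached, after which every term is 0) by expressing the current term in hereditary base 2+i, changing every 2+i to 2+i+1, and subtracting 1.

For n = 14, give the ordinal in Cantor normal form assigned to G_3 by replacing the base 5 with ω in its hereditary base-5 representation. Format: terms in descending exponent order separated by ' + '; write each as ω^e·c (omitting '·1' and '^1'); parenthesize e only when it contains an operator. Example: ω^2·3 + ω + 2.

i=0: 14 = 2^(2 + 1) + 2^2 + 2 (b=2); 2→3: 3^(3 + 1) + 3^3 + 3 = 111; 111−1 = 110
i=1: 110 = 3^(3 + 1) + 3^3 + 2 (b=3); 3→4: 4^(4 + 1) + 4^4 + 2 = 1282; 1282−1 = 1281
i=2: 1281 = 4^(4 + 1) + 4^4 + 1 (b=4); 4→5: 5^(5 + 1) + 5^5 + 1 = 18751; 18751−1 = 18750
i=3: 18750 = 5^(5 + 1) + 5^5 (b=5); 5→6: 6^(6 + 1) + 6^6 = 326592; 326592−1 = 326591

ω^(ω + 1) + ω^ω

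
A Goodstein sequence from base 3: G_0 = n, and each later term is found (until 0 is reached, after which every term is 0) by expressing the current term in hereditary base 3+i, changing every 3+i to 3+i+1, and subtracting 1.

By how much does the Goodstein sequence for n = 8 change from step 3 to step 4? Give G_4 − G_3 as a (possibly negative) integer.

0

8 —HB3→ 2·3 + 2 —bump→ 2·4 + 2 = 10 —(−1)→ 9
9 —HB4→ 2·4 + 1 —bump→ 2·5 + 1 = 11 —(−1)→ 10
10 —HB5→ 2·5 —bump→ 2·6 = 12 —(−1)→ 11
11 —HB6→ 6 + 5 —bump→ 7 + 5 = 12 —(−1)→ 11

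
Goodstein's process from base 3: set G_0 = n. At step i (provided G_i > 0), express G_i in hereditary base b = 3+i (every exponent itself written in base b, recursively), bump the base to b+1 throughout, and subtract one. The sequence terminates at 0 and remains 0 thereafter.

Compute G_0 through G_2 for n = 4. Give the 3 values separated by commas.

G_0 = 4. HB_3(4) = 3 + 1. Bump = 5. G_1 = 4.
G_1 = 4. HB_4(4) = 4. Bump = 5. G_2 = 4.

4, 4, 4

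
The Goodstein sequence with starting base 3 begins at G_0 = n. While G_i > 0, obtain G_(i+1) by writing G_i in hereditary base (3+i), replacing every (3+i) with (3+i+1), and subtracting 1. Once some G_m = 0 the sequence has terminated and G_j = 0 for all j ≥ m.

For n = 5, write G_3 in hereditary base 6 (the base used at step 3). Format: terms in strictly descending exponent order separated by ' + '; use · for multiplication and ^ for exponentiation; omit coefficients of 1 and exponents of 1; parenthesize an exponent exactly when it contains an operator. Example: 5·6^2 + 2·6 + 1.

5

(0) 5|_3 = 3 + 2 ↦ 4 + 2|_4 = 6 ⇒ 5
(1) 5|_4 = 4 + 1 ↦ 5 + 1|_5 = 6 ⇒ 5
(2) 5|_5 = 5 ↦ 6|_6 = 6 ⇒ 5
(3) 5|_6 = 5 ↦ 5|_7 = 5 ⇒ 4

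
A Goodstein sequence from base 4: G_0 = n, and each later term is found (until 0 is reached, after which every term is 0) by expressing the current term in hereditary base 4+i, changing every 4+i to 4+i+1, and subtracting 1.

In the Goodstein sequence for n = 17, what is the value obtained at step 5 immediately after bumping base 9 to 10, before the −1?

(0) 17|_4 = 4^2 + 1 ↦ 5^2 + 1|_5 = 26 ⇒ 25
(1) 25|_5 = 5^2 ↦ 6^2|_6 = 36 ⇒ 35
(2) 35|_6 = 5·6 + 5 ↦ 5·7 + 5|_7 = 40 ⇒ 39
(3) 39|_7 = 5·7 + 4 ↦ 5·8 + 4|_8 = 44 ⇒ 43
(4) 43|_8 = 5·8 + 3 ↦ 5·9 + 3|_9 = 48 ⇒ 47

52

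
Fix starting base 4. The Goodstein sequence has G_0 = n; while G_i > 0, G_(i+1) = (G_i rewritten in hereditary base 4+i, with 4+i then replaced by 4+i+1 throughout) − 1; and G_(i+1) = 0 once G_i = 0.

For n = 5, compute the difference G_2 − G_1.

(0) 5|_4 = 4 + 1 ↦ 5 + 1|_5 = 6 ⇒ 5
(1) 5|_5 = 5 ↦ 6|_6 = 6 ⇒ 5

0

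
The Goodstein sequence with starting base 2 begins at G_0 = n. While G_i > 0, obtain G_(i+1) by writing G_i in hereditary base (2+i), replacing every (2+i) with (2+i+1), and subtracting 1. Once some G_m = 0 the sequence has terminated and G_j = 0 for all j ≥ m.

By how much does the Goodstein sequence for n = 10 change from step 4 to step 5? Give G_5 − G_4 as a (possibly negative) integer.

3935819

(0) 10|_2 = 2^(2 + 1) + 2 ↦ 3^(3 + 1) + 3|_3 = 84 ⇒ 83
(1) 83|_3 = 3^(3 + 1) + 2 ↦ 4^(4 + 1) + 2|_4 = 1026 ⇒ 1025
(2) 1025|_4 = 4^(4 + 1) + 1 ↦ 5^(5 + 1) + 1|_5 = 15626 ⇒ 15625
(3) 15625|_5 = 5^(5 + 1) ↦ 6^(6 + 1)|_6 = 279936 ⇒ 279935
(4) 279935|_6 = 5·6^6 + 5·6^5 + 5·6^4 + 5·6^3 + 5·6^2 + 5·6 + 5 ↦ 5·7^7 + 5·7^5 + 5·7^4 + 5·7^3 + 5·7^2 + 5·7 + 5|_7 = 4215755 ⇒ 4215754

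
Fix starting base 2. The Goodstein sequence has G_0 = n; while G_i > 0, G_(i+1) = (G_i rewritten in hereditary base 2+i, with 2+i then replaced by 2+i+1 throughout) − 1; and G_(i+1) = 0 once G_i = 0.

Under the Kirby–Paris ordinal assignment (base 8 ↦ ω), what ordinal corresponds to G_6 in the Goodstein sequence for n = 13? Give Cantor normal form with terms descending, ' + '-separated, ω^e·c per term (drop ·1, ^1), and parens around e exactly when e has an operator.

base 2: 13 = 2^(2 + 1) + 2^2 + 1; at 3: 3^(3 + 1) + 3^3 + 1 = 109; next = 108
base 3: 108 = 3^(3 + 1) + 3^3; at 4: 4^(4 + 1) + 4^4 = 1280; next = 1279
base 4: 1279 = 4^(4 + 1) + 3·4^3 + 3·4^2 + 3·4 + 3; at 5: 5^(5 + 1) + 3·5^3 + 3·5^2 + 3·5 + 3 = 16093; next = 16092
base 5: 16092 = 5^(5 + 1) + 3·5^3 + 3·5^2 + 3·5 + 2; at 6: 6^(6 + 1) + 3·6^3 + 3·6^2 + 3·6 + 2 = 280712; next = 280711
base 6: 280711 = 6^(6 + 1) + 3·6^3 + 3·6^2 + 3·6 + 1; at 7: 7^(7 + 1) + 3·7^3 + 3·7^2 + 3·7 + 1 = 5765999; next = 5765998
base 7: 5765998 = 7^(7 + 1) + 3·7^3 + 3·7^2 + 3·7; at 8: 8^(8 + 1) + 3·8^3 + 3·8^2 + 3·8 = 134219480; next = 134219479
base 8: 134219479 = 8^(8 + 1) + 3·8^3 + 3·8^2 + 2·8 + 7; at 9: 9^(9 + 1) + 3·9^3 + 3·9^2 + 2·9 + 7 = 3486786856; next = 3486786855

ω^(ω + 1) + ω^3·3 + ω^2·3 + ω·2 + 7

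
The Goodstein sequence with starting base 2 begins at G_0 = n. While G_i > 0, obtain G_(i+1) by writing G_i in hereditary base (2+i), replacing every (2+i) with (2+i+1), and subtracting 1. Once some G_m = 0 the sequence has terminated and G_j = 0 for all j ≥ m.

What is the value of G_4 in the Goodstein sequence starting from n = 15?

326593

(0) 15|_2 = 2^(2 + 1) + 2^2 + 2 + 1 ↦ 3^(3 + 1) + 3^3 + 3 + 1|_3 = 112 ⇒ 111
(1) 111|_3 = 3^(3 + 1) + 3^3 + 3 ↦ 4^(4 + 1) + 4^4 + 4|_4 = 1284 ⇒ 1283
(2) 1283|_4 = 4^(4 + 1) + 4^4 + 3 ↦ 5^(5 + 1) + 5^5 + 3|_5 = 18753 ⇒ 18752
(3) 18752|_5 = 5^(5 + 1) + 5^5 + 2 ↦ 6^(6 + 1) + 6^6 + 2|_6 = 326594 ⇒ 326593
(4) 326593|_6 = 6^(6 + 1) + 6^6 + 1 ↦ 7^(7 + 1) + 7^7 + 1|_7 = 6588345 ⇒ 6588344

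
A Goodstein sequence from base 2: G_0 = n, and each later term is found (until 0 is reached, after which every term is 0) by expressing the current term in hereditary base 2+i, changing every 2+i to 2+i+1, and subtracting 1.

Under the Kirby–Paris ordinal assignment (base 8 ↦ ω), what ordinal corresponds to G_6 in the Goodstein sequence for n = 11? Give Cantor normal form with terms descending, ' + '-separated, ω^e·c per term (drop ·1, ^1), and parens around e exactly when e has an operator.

ω^ω·7 + ω^7·7 + ω^6·7 + ω^5·7 + ω^4·7 + ω^3·7 + ω^2·7 + ω·7 + 7

G_0 = 11. HB_2(11) = 2^(2 + 1) + 2 + 1. Bump = 85. G_1 = 84.
G_1 = 84. HB_3(84) = 3^(3 + 1) + 3. Bump = 1028. G_2 = 1027.
G_2 = 1027. HB_4(1027) = 4^(4 + 1) + 3. Bump = 15628. G_3 = 15627.
G_3 = 15627. HB_5(15627) = 5^(5 + 1) + 2. Bump = 279938. G_4 = 279937.
G_4 = 279937. HB_6(279937) = 6^(6 + 1) + 1. Bump = 5764802. G_5 = 5764801.
G_5 = 5764801. HB_7(5764801) = 7^(7 + 1). Bump = 134217728. G_6 = 134217727.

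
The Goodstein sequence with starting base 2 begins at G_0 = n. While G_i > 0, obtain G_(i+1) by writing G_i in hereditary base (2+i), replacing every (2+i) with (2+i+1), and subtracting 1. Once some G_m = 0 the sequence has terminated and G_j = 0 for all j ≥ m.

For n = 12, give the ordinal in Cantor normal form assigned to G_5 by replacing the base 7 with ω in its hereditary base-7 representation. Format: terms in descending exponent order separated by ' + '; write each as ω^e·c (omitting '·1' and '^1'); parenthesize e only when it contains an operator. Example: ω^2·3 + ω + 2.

G_0=12  [base 2] 2^(2 + 1) + 2^2  →[2↦3]→  3^(3 + 1) + 3^3 = 108  −1 ⇒ G_1=107
G_1=107  [base 3] 3^(3 + 1) + 2·3^2 + 2·3 + 2  →[3↦4]→  4^(4 + 1) + 2·4^2 + 2·4 + 2 = 1066  −1 ⇒ G_2=1065
G_2=1065  [base 4] 4^(4 + 1) + 2·4^2 + 2·4 + 1  →[4↦5]→  5^(5 + 1) + 2·5^2 + 2·5 + 1 = 15686  −1 ⇒ G_3=15685
G_3=15685  [base 5] 5^(5 + 1) + 2·5^2 + 2·5  →[5↦6]→  6^(6 + 1) + 2·6^2 + 2·6 = 280020  −1 ⇒ G_4=280019
G_4=280019  [base 6] 6^(6 + 1) + 2·6^2 + 6 + 5  →[6↦7]→  7^(7 + 1) + 2·7^2 + 7 + 5 = 5764911  −1 ⇒ G_5=5764910
G_5=5764910  [base 7] 7^(7 + 1) + 2·7^2 + 7 + 4  →[7↦8]→  8^(8 + 1) + 2·8^2 + 8 + 4 = 134217868  −1 ⇒ G_6=134217867

ω^(ω + 1) + ω^2·2 + ω + 4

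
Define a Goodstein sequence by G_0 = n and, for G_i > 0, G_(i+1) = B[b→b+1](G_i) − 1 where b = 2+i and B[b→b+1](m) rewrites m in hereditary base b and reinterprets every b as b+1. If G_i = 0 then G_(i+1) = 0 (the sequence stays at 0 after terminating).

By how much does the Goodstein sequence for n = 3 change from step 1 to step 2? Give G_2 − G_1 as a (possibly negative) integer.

i=0: 3 = 2 + 1 (b=2); 2→3: 3 + 1 = 4; 4−1 = 3
i=1: 3 = 3 (b=3); 3→4: 4 = 4; 4−1 = 3

0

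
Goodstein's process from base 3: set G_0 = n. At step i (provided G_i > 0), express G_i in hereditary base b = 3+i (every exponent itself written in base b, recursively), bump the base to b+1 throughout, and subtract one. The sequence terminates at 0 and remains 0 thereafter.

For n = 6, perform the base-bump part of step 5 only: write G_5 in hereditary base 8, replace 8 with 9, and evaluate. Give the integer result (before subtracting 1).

G_0 = 6. HB_3(6) = 2·3. Bump = 8. G_1 = 7.
G_1 = 7. HB_4(7) = 4 + 3. Bump = 8. G_2 = 7.
G_2 = 7. HB_5(7) = 5 + 2. Bump = 8. G_3 = 7.
G_3 = 7. HB_6(7) = 6 + 1. Bump = 8. G_4 = 7.
G_4 = 7. HB_7(7) = 7. Bump = 8. G_5 = 7.

7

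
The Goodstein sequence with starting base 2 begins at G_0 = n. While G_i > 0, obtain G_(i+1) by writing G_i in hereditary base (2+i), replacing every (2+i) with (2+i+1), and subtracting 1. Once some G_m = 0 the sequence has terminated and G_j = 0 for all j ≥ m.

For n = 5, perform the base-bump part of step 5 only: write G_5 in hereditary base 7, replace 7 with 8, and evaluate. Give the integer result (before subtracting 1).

1752

step 0: 5 = 2^2 + 1; sub 3 for 2: 3^3 + 1; = 28; G_1 = 28−1 = 27
step 1: 27 = 3^3; sub 4 for 3: 4^4; = 256; G_2 = 256−1 = 255
step 2: 255 = 3·4^3 + 3·4^2 + 3·4 + 3; sub 5 for 4: 3·5^3 + 3·5^2 + 3·5 + 3; = 468; G_3 = 468−1 = 467
step 3: 467 = 3·5^3 + 3·5^2 + 3·5 + 2; sub 6 for 5: 3·6^3 + 3·6^2 + 3·6 + 2; = 776; G_4 = 776−1 = 775
step 4: 775 = 3·6^3 + 3·6^2 + 3·6 + 1; sub 7 for 6: 3·7^3 + 3·7^2 + 3·7 + 1; = 1198; G_5 = 1198−1 = 1197
step 5: 1197 = 3·7^3 + 3·7^2 + 3·7; sub 8 for 7: 3·8^3 + 3·8^2 + 3·8; = 1752; G_6 = 1752−1 = 1751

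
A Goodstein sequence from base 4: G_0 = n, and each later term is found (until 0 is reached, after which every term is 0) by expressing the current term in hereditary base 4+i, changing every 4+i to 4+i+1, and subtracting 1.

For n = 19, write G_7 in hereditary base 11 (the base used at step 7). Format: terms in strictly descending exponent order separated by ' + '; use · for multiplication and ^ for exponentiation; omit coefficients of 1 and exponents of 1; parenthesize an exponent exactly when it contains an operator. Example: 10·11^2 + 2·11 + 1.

G_0=19  [base 4] 4^2 + 3  →[4↦5]→  5^2 + 3 = 28  −1 ⇒ G_1=27
G_1=27  [base 5] 5^2 + 2  →[5↦6]→  6^2 + 2 = 38  −1 ⇒ G_2=37
G_2=37  [base 6] 6^2 + 1  →[6↦7]→  7^2 + 1 = 50  −1 ⇒ G_3=49
G_3=49  [base 7] 7^2  →[7↦8]→  8^2 = 64  −1 ⇒ G_4=63
G_4=63  [base 8] 7·8 + 7  →[8↦9]→  7·9 + 7 = 70  −1 ⇒ G_5=69
G_5=69  [base 9] 7·9 + 6  →[9↦10]→  7·10 + 6 = 76  −1 ⇒ G_6=75
G_6=75  [base 10] 7·10 + 5  →[10↦11]→  7·11 + 5 = 82  −1 ⇒ G_7=81
G_7=81  [base 11] 7·11 + 4  →[11↦12]→  7·12 + 4 = 88  −1 ⇒ G_8=87

7·11 + 4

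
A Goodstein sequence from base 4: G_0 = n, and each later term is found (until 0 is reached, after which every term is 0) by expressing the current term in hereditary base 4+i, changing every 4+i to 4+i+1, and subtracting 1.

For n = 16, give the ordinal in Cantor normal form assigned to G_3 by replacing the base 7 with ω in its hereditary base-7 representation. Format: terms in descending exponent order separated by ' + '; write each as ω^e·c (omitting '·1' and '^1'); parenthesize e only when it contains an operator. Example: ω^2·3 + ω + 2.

ω·4 + 2

G_0=16  [base 4] 4^2  →[4↦5]→  5^2 = 25  −1 ⇒ G_1=24
G_1=24  [base 5] 4·5 + 4  →[5↦6]→  4·6 + 4 = 28  −1 ⇒ G_2=27
G_2=27  [base 6] 4·6 + 3  →[6↦7]→  4·7 + 3 = 31  −1 ⇒ G_3=30
G_3=30  [base 7] 4·7 + 2  →[7↦8]→  4·8 + 2 = 34  −1 ⇒ G_4=33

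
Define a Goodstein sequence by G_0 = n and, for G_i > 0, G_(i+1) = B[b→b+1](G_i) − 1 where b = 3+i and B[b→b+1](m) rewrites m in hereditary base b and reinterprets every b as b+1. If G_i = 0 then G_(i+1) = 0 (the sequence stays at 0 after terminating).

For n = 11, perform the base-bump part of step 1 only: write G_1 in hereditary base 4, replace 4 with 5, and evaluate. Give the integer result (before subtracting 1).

26

i=0: 11 = 3^2 + 2 (b=3); 3→4: 4^2 + 2 = 18; 18−1 = 17
i=1: 17 = 4^2 + 1 (b=4); 4→5: 5^2 + 1 = 26; 26−1 = 25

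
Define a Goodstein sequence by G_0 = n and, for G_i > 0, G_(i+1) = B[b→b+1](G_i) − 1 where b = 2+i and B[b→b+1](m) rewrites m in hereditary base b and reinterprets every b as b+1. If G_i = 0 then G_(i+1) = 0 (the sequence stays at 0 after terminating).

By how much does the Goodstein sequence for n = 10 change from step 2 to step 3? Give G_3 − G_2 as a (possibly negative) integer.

(0) 10|_2 = 2^(2 + 1) + 2 ↦ 3^(3 + 1) + 3|_3 = 84 ⇒ 83
(1) 83|_3 = 3^(3 + 1) + 2 ↦ 4^(4 + 1) + 2|_4 = 1026 ⇒ 1025
(2) 1025|_4 = 4^(4 + 1) + 1 ↦ 5^(5 + 1) + 1|_5 = 15626 ⇒ 15625

14600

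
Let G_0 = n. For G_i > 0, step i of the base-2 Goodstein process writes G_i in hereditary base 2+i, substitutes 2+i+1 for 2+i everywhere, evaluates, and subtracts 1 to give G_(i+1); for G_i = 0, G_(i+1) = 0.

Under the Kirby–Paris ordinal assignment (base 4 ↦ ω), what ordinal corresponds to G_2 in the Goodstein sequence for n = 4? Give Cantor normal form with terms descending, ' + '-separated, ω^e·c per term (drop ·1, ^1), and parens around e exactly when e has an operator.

ω^2·2 + ω·2 + 1

G_0=4  [base 2] 2^2  →[2↦3]→  3^3 = 27  −1 ⇒ G_1=26
G_1=26  [base 3] 2·3^2 + 2·3 + 2  →[3↦4]→  2·4^2 + 2·4 + 2 = 42  −1 ⇒ G_2=41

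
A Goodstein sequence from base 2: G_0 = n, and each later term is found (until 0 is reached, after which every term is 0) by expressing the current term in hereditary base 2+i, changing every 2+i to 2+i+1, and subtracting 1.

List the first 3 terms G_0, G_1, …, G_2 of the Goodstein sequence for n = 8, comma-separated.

step 0: 8 = 2^(2 + 1); sub 3 for 2: 3^(3 + 1); = 81; G_1 = 81−1 = 80
step 1: 80 = 2·3^3 + 2·3^2 + 2·3 + 2; sub 4 for 3: 2·4^4 + 2·4^2 + 2·4 + 2; = 554; G_2 = 554−1 = 553

8, 80, 553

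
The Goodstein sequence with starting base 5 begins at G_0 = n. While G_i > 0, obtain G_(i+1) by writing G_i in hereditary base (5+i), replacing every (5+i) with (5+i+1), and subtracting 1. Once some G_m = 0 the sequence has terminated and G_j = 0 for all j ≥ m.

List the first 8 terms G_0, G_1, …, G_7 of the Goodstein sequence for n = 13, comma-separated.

13, 14, 15, 16, 17, 17, 17, 17

G_0=13  [base 5] 2·5 + 3  →[5↦6]→  2·6 + 3 = 15  −1 ⇒ G_1=14
G_1=14  [base 6] 2·6 + 2  →[6↦7]→  2·7 + 2 = 16  −1 ⇒ G_2=15
G_2=15  [base 7] 2·7 + 1  →[7↦8]→  2·8 + 1 = 17  −1 ⇒ G_3=16
G_3=16  [base 8] 2·8  →[8↦9]→  2·9 = 18  −1 ⇒ G_4=17
G_4=17  [base 9] 9 + 8  →[9↦10]→  10 + 8 = 18  −1 ⇒ G_5=17
G_5=17  [base 10] 10 + 7  →[10↦11]→  11 + 7 = 18  −1 ⇒ G_6=17
G_6=17  [base 11] 11 + 6  →[11↦12]→  12 + 6 = 18  −1 ⇒ G_7=17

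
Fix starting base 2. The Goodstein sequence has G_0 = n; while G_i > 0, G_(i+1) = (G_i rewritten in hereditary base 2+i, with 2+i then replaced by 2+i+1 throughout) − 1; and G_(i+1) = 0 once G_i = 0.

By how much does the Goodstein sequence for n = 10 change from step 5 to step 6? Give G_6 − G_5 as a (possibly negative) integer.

79857569

[0] 10 ≡ 2^(2 + 1) + 2 (base 2). Lift 3: 84. −1: 83.
[1] 83 ≡ 3^(3 + 1) + 2 (base 3). Lift 4: 1026. −1: 1025.
[2] 1025 ≡ 4^(4 + 1) + 1 (base 4). Lift 5: 15626. −1: 15625.
[3] 15625 ≡ 5^(5 + 1) (base 5). Lift 6: 279936. −1: 279935.
[4] 279935 ≡ 5·6^6 + 5·6^5 + 5·6^4 + 5·6^3 + 5·6^2 + 5·6 + 5 (base 6). Lift 7: 4215755. −1: 4215754.
[5] 4215754 ≡ 5·7^7 + 5·7^5 + 5·7^4 + 5·7^3 + 5·7^2 + 5·7 + 4 (base 7). Lift 8: 84073324. −1: 84073323.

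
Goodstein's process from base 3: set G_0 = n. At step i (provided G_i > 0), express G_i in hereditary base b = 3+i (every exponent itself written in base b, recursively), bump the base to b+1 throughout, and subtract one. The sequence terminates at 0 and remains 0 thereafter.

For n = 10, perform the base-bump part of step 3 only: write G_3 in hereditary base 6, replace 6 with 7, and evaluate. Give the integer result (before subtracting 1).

step 0: 10 = 3^2 + 1; sub 4 for 3: 4^2 + 1; = 17; G_1 = 17−1 = 16
step 1: 16 = 4^2; sub 5 for 4: 5^2; = 25; G_2 = 25−1 = 24
step 2: 24 = 4·5 + 4; sub 6 for 5: 4·6 + 4; = 28; G_3 = 28−1 = 27
step 3: 27 = 4·6 + 3; sub 7 for 6: 4·7 + 3; = 31; G_4 = 31−1 = 30

31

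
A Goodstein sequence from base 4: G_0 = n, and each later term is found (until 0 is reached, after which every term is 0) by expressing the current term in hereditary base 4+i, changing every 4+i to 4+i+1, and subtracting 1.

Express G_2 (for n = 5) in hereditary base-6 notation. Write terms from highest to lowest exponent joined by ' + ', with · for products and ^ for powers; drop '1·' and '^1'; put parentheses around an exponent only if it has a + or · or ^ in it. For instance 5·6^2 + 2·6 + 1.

step 0: 5 = 4 + 1; sub 5 for 4: 5 + 1; = 6; G_1 = 6−1 = 5
step 1: 5 = 5; sub 6 for 5: 6; = 6; G_2 = 6−1 = 5
step 2: 5 = 5; sub 7 for 6: 5; = 5; G_3 = 5−1 = 4

5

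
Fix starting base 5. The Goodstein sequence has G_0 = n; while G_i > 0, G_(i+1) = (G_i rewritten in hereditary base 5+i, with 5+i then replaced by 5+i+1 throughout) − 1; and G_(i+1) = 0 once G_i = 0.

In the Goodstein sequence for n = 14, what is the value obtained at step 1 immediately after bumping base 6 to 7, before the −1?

17

base 5: 14 = 2·5 + 4; at 6: 2·6 + 4 = 16; next = 15
base 6: 15 = 2·6 + 3; at 7: 2·7 + 3 = 17; next = 16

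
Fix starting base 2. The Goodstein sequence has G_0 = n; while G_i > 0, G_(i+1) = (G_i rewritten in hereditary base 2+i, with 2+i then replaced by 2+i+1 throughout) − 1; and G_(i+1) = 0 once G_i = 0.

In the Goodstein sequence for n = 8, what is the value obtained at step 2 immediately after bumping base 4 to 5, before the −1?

6311

step 0: 8 = 2^(2 + 1); sub 3 for 2: 3^(3 + 1); = 81; G_1 = 81−1 = 80
step 1: 80 = 2·3^3 + 2·3^2 + 2·3 + 2; sub 4 for 3: 2·4^4 + 2·4^2 + 2·4 + 2; = 554; G_2 = 554−1 = 553
step 2: 553 = 2·4^4 + 2·4^2 + 2·4 + 1; sub 5 for 4: 2·5^5 + 2·5^2 + 2·5 + 1; = 6311; G_3 = 6311−1 = 6310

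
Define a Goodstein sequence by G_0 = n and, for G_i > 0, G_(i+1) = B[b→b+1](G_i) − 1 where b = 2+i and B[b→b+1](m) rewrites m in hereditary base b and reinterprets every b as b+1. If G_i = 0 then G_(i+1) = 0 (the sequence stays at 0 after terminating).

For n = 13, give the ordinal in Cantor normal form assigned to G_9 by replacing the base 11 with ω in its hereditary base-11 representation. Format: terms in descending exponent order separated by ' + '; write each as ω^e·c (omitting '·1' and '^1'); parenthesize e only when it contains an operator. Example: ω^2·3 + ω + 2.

G_0=13  [base 2] 2^(2 + 1) + 2^2 + 1  →[2↦3]→  3^(3 + 1) + 3^3 + 1 = 109  −1 ⇒ G_1=108
G_1=108  [base 3] 3^(3 + 1) + 3^3  →[3↦4]→  4^(4 + 1) + 4^4 = 1280  −1 ⇒ G_2=1279
G_2=1279  [base 4] 4^(4 + 1) + 3·4^3 + 3·4^2 + 3·4 + 3  →[4↦5]→  5^(5 + 1) + 3·5^3 + 3·5^2 + 3·5 + 3 = 16093  −1 ⇒ G_3=16092
G_3=16092  [base 5] 5^(5 + 1) + 3·5^3 + 3·5^2 + 3·5 + 2  →[5↦6]→  6^(6 + 1) + 3·6^3 + 3·6^2 + 3·6 + 2 = 280712  −1 ⇒ G_4=280711
G_4=280711  [base 6] 6^(6 + 1) + 3·6^3 + 3·6^2 + 3·6 + 1  →[6↦7]→  7^(7 + 1) + 3·7^3 + 3·7^2 + 3·7 + 1 = 5765999  −1 ⇒ G_5=5765998
G_5=5765998  [base 7] 7^(7 + 1) + 3·7^3 + 3·7^2 + 3·7  →[7↦8]→  8^(8 + 1) + 3·8^3 + 3·8^2 + 3·8 = 134219480  −1 ⇒ G_6=134219479
G_6=134219479  [base 8] 8^(8 + 1) + 3·8^3 + 3·8^2 + 2·8 + 7  →[8↦9]→  9^(9 + 1) + 3·9^3 + 3·9^2 + 2·9 + 7 = 3486786856  −1 ⇒ G_7=3486786855
G_7=3486786855  [base 9] 9^(9 + 1) + 3·9^3 + 3·9^2 + 2·9 + 6  →[9↦10]→  10^(10 + 1) + 3·10^3 + 3·10^2 + 2·10 + 6 = 100000003326  −1 ⇒ G_8=100000003325
G_8=100000003325  [base 10] 10^(10 + 1) + 3·10^3 + 3·10^2 + 2·10 + 5  →[10↦11]→  11^(11 + 1) + 3·11^3 + 3·11^2 + 2·11 + 5 = 3138428381104  −1 ⇒ G_9=3138428381103

ω^(ω + 1) + ω^3·3 + ω^2·3 + ω·2 + 4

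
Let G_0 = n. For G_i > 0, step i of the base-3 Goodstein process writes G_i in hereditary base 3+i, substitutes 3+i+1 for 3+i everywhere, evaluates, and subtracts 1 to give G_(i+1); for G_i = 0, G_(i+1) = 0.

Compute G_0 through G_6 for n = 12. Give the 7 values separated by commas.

12 —HB3→ 3^2 + 3 —bump→ 4^2 + 4 = 20 —(−1)→ 19
19 —HB4→ 4^2 + 3 —bump→ 5^2 + 3 = 28 —(−1)→ 27
27 —HB5→ 5^2 + 2 —bump→ 6^2 + 2 = 38 —(−1)→ 37
37 —HB6→ 6^2 + 1 —bump→ 7^2 + 1 = 50 —(−1)→ 49
49 —HB7→ 7^2 —bump→ 8^2 = 64 —(−1)→ 63
63 —HB8→ 7·8 + 7 —bump→ 7·9 + 7 = 70 —(−1)→ 69

12, 19, 27, 37, 49, 63, 69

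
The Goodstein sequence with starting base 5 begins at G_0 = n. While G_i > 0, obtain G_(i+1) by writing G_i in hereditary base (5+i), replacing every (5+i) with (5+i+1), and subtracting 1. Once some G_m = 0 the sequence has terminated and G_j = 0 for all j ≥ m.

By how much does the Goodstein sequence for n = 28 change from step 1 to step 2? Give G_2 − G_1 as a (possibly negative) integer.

(0) 28|_5 = 5^2 + 3 ↦ 6^2 + 3|_6 = 39 ⇒ 38
(1) 38|_6 = 6^2 + 2 ↦ 7^2 + 2|_7 = 51 ⇒ 50

12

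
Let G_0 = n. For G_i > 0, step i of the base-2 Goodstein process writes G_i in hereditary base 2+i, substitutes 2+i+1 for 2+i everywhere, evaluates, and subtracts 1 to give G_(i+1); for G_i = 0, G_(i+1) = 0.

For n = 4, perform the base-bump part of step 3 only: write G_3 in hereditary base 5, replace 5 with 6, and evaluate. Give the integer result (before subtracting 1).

84

base 2: 4 = 2^2; at 3: 3^3 = 27; next = 26
base 3: 26 = 2·3^2 + 2·3 + 2; at 4: 2·4^2 + 2·4 + 2 = 42; next = 41
base 4: 41 = 2·4^2 + 2·4 + 1; at 5: 2·5^2 + 2·5 + 1 = 61; next = 60
base 5: 60 = 2·5^2 + 2·5; at 6: 2·6^2 + 2·6 = 84; next = 83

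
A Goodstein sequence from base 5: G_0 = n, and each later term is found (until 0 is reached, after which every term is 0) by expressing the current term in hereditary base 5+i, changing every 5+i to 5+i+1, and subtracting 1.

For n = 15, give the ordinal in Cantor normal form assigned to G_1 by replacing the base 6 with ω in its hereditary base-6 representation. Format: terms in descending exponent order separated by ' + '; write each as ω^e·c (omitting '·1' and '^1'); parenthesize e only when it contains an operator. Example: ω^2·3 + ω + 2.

ω·2 + 5

i=0: 15 = 3·5 (b=5); 5→6: 3·6 = 18; 18−1 = 17
i=1: 17 = 2·6 + 5 (b=6); 6→7: 2·7 + 5 = 19; 19−1 = 18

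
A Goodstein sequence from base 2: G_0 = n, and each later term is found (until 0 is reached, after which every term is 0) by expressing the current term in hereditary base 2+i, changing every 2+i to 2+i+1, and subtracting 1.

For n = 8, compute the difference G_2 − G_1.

473

G_0=8  [base 2] 2^(2 + 1)  →[2↦3]→  3^(3 + 1) = 81  −1 ⇒ G_1=80
G_1=80  [base 3] 2·3^3 + 2·3^2 + 2·3 + 2  →[3↦4]→  2·4^4 + 2·4^2 + 2·4 + 2 = 554  −1 ⇒ G_2=553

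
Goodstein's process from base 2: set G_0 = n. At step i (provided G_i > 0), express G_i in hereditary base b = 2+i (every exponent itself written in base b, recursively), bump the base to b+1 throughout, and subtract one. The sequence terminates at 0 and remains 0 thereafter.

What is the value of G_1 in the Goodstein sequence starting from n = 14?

110

14 —HB2→ 2^(2 + 1) + 2^2 + 2 —bump→ 3^(3 + 1) + 3^3 + 3 = 111 —(−1)→ 110
110 —HB3→ 3^(3 + 1) + 3^3 + 2 —bump→ 4^(4 + 1) + 4^4 + 2 = 1282 —(−1)→ 1281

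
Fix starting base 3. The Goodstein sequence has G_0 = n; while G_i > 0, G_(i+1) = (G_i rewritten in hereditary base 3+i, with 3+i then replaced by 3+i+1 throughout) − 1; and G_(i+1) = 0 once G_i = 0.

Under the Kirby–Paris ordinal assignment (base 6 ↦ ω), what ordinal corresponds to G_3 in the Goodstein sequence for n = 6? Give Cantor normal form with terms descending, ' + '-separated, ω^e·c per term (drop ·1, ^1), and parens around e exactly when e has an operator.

ω + 1

i=0: 6 = 2·3 (b=3); 3→4: 2·4 = 8; 8−1 = 7
i=1: 7 = 4 + 3 (b=4); 4→5: 5 + 3 = 8; 8−1 = 7
i=2: 7 = 5 + 2 (b=5); 5→6: 6 + 2 = 8; 8−1 = 7
i=3: 7 = 6 + 1 (b=6); 6→7: 7 + 1 = 8; 8−1 = 7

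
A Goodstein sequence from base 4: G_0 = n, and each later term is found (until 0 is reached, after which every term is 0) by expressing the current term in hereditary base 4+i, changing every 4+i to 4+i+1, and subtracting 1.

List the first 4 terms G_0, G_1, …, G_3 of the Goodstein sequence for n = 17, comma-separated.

17, 25, 35, 39

i=0: 17 = 4^2 + 1 (b=4); 4→5: 5^2 + 1 = 26; 26−1 = 25
i=1: 25 = 5^2 (b=5); 5→6: 6^2 = 36; 36−1 = 35
i=2: 35 = 5·6 + 5 (b=6); 6→7: 5·7 + 5 = 40; 40−1 = 39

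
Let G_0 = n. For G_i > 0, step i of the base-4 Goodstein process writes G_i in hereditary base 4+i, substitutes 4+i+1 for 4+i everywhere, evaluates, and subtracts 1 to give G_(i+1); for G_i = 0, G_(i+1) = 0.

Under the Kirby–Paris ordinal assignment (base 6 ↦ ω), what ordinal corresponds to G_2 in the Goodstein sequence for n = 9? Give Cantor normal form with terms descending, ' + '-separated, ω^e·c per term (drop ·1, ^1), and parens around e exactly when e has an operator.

base 4: 9 = 2·4 + 1; at 5: 2·5 + 1 = 11; next = 10
base 5: 10 = 2·5; at 6: 2·6 = 12; next = 11

ω + 5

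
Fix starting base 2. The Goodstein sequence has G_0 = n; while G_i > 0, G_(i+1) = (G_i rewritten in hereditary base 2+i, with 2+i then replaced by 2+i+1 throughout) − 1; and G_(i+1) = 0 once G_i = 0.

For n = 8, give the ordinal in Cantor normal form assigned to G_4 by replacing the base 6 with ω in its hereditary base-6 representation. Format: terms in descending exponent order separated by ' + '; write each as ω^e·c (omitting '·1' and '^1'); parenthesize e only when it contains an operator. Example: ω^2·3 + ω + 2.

step 0: 8 = 2^(2 + 1); sub 3 for 2: 3^(3 + 1); = 81; G_1 = 81−1 = 80
step 1: 80 = 2·3^3 + 2·3^2 + 2·3 + 2; sub 4 for 3: 2·4^4 + 2·4^2 + 2·4 + 2; = 554; G_2 = 554−1 = 553
step 2: 553 = 2·4^4 + 2·4^2 + 2·4 + 1; sub 5 for 4: 2·5^5 + 2·5^2 + 2·5 + 1; = 6311; G_3 = 6311−1 = 6310
step 3: 6310 = 2·5^5 + 2·5^2 + 2·5; sub 6 for 5: 2·6^6 + 2·6^2 + 2·6; = 93396; G_4 = 93396−1 = 93395
step 4: 93395 = 2·6^6 + 2·6^2 + 6 + 5; sub 7 for 6: 2·7^7 + 2·7^2 + 7 + 5; = 1647196; G_5 = 1647196−1 = 1647195

ω^ω·2 + ω^2·2 + ω + 5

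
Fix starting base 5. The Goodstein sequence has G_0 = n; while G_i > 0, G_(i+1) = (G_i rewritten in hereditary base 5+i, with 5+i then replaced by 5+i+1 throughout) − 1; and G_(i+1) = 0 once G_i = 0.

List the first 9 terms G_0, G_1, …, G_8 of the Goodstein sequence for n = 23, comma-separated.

G_0 = 23. HB_5(23) = 4·5 + 3. Bump = 27. G_1 = 26.
G_1 = 26. HB_6(26) = 4·6 + 2. Bump = 30. G_2 = 29.
G_2 = 29. HB_7(29) = 4·7 + 1. Bump = 33. G_3 = 32.
G_3 = 32. HB_8(32) = 4·8. Bump = 36. G_4 = 35.
G_4 = 35. HB_9(35) = 3·9 + 8. Bump = 38. G_5 = 37.
G_5 = 37. HB_10(37) = 3·10 + 7. Bump = 40. G_6 = 39.
G_6 = 39. HB_11(39) = 3·11 + 6. Bump = 42. G_7 = 41.
G_7 = 41. HB_12(41) = 3·12 + 5. Bump = 44. G_8 = 43.

23, 26, 29, 32, 35, 37, 39, 41, 43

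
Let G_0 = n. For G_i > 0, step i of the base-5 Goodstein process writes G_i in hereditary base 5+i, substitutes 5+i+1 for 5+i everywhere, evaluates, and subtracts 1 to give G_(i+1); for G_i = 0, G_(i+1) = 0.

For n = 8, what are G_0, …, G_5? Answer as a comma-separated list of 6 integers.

G_0 = 8. HB_5(8) = 5 + 3. Bump = 9. G_1 = 8.
G_1 = 8. HB_6(8) = 6 + 2. Bump = 9. G_2 = 8.
G_2 = 8. HB_7(8) = 7 + 1. Bump = 9. G_3 = 8.
G_3 = 8. HB_8(8) = 8. Bump = 9. G_4 = 8.
G_4 = 8. HB_9(8) = 8. Bump = 8. G_5 = 7.

8, 8, 8, 8, 8, 7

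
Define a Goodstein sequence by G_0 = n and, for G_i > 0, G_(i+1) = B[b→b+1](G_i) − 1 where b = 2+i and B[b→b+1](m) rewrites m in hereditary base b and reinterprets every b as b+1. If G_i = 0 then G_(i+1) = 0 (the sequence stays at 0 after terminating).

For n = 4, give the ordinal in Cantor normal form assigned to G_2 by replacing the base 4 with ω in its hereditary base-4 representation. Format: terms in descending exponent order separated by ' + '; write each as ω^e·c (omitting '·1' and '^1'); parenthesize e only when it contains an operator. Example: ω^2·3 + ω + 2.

step 0: 4 = 2^2; sub 3 for 2: 3^3; = 27; G_1 = 27−1 = 26
step 1: 26 = 2·3^2 + 2·3 + 2; sub 4 for 3: 2·4^2 + 2·4 + 2; = 42; G_2 = 42−1 = 41
step 2: 41 = 2·4^2 + 2·4 + 1; sub 5 for 4: 2·5^2 + 2·5 + 1; = 61; G_3 = 61−1 = 60

ω^2·2 + ω·2 + 1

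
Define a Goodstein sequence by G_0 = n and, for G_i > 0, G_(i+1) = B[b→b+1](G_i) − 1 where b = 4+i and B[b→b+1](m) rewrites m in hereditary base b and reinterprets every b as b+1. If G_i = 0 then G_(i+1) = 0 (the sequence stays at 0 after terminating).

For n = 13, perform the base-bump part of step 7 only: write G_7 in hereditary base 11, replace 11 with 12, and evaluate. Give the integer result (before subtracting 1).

24

G_0 = 13. HB_4(13) = 3·4 + 1. Bump = 16. G_1 = 15.
G_1 = 15. HB_5(15) = 3·5. Bump = 18. G_2 = 17.
G_2 = 17. HB_6(17) = 2·6 + 5. Bump = 19. G_3 = 18.
G_3 = 18. HB_7(18) = 2·7 + 4. Bump = 20. G_4 = 19.
G_4 = 19. HB_8(19) = 2·8 + 3. Bump = 21. G_5 = 20.
G_5 = 20. HB_9(20) = 2·9 + 2. Bump = 22. G_6 = 21.
G_6 = 21. HB_10(21) = 2·10 + 1. Bump = 23. G_7 = 22.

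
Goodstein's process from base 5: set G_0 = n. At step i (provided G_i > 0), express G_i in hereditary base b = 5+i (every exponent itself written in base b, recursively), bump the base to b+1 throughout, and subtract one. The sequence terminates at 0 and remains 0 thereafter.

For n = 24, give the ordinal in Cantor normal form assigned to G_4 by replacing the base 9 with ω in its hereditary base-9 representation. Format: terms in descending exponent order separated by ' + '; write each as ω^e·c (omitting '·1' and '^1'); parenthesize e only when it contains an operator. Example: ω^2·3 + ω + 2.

i=0: 24 = 4·5 + 4 (b=5); 5→6: 4·6 + 4 = 28; 28−1 = 27
i=1: 27 = 4·6 + 3 (b=6); 6→7: 4·7 + 3 = 31; 31−1 = 30
i=2: 30 = 4·7 + 2 (b=7); 7→8: 4·8 + 2 = 34; 34−1 = 33
i=3: 33 = 4·8 + 1 (b=8); 8→9: 4·9 + 1 = 37; 37−1 = 36
i=4: 36 = 4·9 (b=9); 9→10: 4·10 = 40; 40−1 = 39

ω·4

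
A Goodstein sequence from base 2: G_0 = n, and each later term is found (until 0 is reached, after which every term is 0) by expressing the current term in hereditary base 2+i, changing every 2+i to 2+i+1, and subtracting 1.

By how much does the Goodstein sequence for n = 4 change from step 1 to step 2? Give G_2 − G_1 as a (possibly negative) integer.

4 —HB2→ 2^2 —bump→ 3^3 = 27 —(−1)→ 26
26 —HB3→ 2·3^2 + 2·3 + 2 —bump→ 2·4^2 + 2·4 + 2 = 42 —(−1)→ 41

15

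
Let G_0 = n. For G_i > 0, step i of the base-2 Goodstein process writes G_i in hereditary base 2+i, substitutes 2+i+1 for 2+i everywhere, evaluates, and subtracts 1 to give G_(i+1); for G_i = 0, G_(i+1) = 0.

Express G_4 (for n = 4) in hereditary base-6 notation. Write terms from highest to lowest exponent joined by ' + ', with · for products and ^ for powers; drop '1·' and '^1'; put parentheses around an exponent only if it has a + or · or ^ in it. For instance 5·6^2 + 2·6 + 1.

2·6^2 + 6 + 5

base 2: 4 = 2^2; at 3: 3^3 = 27; next = 26
base 3: 26 = 2·3^2 + 2·3 + 2; at 4: 2·4^2 + 2·4 + 2 = 42; next = 41
base 4: 41 = 2·4^2 + 2·4 + 1; at 5: 2·5^2 + 2·5 + 1 = 61; next = 60
base 5: 60 = 2·5^2 + 2·5; at 6: 2·6^2 + 2·6 = 84; next = 83
base 6: 83 = 2·6^2 + 6 + 5; at 7: 2·7^2 + 7 + 5 = 110; next = 109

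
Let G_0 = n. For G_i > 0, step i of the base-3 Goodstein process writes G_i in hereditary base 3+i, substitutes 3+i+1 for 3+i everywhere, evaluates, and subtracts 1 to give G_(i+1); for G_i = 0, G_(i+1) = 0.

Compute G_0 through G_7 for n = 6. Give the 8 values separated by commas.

step 0: 6 = 2·3; sub 4 for 3: 2·4; = 8; G_1 = 8−1 = 7
step 1: 7 = 4 + 3; sub 5 for 4: 5 + 3; = 8; G_2 = 8−1 = 7
step 2: 7 = 5 + 2; sub 6 for 5: 6 + 2; = 8; G_3 = 8−1 = 7
step 3: 7 = 6 + 1; sub 7 for 6: 7 + 1; = 8; G_4 = 8−1 = 7
step 4: 7 = 7; sub 8 for 7: 8; = 8; G_5 = 8−1 = 7
step 5: 7 = 7; sub 9 for 8: 7; = 7; G_6 = 7−1 = 6
step 6: 6 = 6; sub 10 for 9: 6; = 6; G_7 = 6−1 = 5

6, 7, 7, 7, 7, 7, 6, 5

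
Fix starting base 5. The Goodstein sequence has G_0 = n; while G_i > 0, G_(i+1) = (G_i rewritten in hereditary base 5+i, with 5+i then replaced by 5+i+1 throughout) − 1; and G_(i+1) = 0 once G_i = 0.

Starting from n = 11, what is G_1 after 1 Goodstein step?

12

i=0: 11 = 2·5 + 1 (b=5); 5→6: 2·6 + 1 = 13; 13−1 = 12
i=1: 12 = 2·6 (b=6); 6→7: 2·7 = 14; 14−1 = 13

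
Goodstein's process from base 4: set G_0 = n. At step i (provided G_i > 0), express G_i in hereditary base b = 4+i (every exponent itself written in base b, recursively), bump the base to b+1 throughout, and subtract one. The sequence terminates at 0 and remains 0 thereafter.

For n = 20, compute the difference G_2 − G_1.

20 —HB4→ 4^2 + 4 —bump→ 5^2 + 5 = 30 —(−1)→ 29
29 —HB5→ 5^2 + 4 —bump→ 6^2 + 4 = 40 —(−1)→ 39

10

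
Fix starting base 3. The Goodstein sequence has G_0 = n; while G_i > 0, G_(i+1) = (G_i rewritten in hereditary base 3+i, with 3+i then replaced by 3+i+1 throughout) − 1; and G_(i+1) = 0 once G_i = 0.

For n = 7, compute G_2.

step 0: 7 = 2·3 + 1; sub 4 for 3: 2·4 + 1; = 9; G_1 = 9−1 = 8
step 1: 8 = 2·4; sub 5 for 4: 2·5; = 10; G_2 = 10−1 = 9

9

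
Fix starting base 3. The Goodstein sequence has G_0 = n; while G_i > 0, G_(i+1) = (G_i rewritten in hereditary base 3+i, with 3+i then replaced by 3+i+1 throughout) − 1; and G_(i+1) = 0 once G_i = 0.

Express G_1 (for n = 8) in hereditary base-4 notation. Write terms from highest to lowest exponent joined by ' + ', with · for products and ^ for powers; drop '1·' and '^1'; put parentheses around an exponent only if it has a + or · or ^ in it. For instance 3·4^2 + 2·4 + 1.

2·4 + 1

G_0=8  [base 3] 2·3 + 2  →[3↦4]→  2·4 + 2 = 10  −1 ⇒ G_1=9
G_1=9  [base 4] 2·4 + 1  →[4↦5]→  2·5 + 1 = 11  −1 ⇒ G_2=10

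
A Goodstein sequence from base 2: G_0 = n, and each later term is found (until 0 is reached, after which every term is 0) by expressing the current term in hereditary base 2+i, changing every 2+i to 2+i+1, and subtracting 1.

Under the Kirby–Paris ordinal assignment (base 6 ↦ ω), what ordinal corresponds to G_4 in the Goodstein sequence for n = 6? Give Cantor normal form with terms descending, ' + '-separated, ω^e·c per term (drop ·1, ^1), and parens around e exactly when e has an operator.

ω^5·5 + ω^4·5 + ω^3·5 + ω^2·5 + ω·5 + 5

(0) 6|_2 = 2^2 + 2 ↦ 3^3 + 3|_3 = 30 ⇒ 29
(1) 29|_3 = 3^3 + 2 ↦ 4^4 + 2|_4 = 258 ⇒ 257
(2) 257|_4 = 4^4 + 1 ↦ 5^5 + 1|_5 = 3126 ⇒ 3125
(3) 3125|_5 = 5^5 ↦ 6^6|_6 = 46656 ⇒ 46655
(4) 46655|_6 = 5·6^5 + 5·6^4 + 5·6^3 + 5·6^2 + 5·6 + 5 ↦ 5·7^5 + 5·7^4 + 5·7^3 + 5·7^2 + 5·7 + 5|_7 = 98040 ⇒ 98039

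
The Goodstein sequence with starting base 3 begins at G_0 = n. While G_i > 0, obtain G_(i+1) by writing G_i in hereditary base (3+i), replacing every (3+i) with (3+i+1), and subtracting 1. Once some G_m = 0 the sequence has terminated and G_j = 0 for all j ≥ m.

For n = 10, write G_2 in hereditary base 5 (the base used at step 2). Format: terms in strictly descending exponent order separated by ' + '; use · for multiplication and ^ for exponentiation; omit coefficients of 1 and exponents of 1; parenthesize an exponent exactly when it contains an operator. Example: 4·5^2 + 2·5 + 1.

4·5 + 4

10 —HB3→ 3^2 + 1 —bump→ 4^2 + 1 = 17 —(−1)→ 16
16 —HB4→ 4^2 —bump→ 5^2 = 25 —(−1)→ 24
24 —HB5→ 4·5 + 4 —bump→ 4·6 + 4 = 28 —(−1)→ 27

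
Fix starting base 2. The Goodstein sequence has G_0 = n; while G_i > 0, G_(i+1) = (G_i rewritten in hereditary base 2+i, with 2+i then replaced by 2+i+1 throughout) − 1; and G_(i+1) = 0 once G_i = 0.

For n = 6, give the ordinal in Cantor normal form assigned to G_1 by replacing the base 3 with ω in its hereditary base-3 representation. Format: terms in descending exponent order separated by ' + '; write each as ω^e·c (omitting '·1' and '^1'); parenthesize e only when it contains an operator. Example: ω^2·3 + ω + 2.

[0] 6 ≡ 2^2 + 2 (base 2). Lift 3: 30. −1: 29.
[1] 29 ≡ 3^3 + 2 (base 3). Lift 4: 258. −1: 257.

ω^ω + 2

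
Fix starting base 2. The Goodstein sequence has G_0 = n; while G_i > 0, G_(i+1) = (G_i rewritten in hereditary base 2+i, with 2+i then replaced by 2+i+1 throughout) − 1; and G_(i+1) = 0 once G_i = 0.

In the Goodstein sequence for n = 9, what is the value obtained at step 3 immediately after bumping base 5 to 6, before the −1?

140744

base 2: 9 = 2^(2 + 1) + 1; at 3: 3^(3 + 1) + 1 = 82; next = 81
base 3: 81 = 3^(3 + 1); at 4: 4^(4 + 1) = 1024; next = 1023
base 4: 1023 = 3·4^4 + 3·4^3 + 3·4^2 + 3·4 + 3; at 5: 3·5^5 + 3·5^3 + 3·5^2 + 3·5 + 3 = 9843; next = 9842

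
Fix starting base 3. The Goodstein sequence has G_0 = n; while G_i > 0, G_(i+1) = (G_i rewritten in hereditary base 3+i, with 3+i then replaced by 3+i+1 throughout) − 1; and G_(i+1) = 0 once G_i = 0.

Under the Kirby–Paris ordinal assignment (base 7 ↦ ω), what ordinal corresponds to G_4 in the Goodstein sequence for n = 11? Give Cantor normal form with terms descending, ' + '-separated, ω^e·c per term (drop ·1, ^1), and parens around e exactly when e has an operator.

G_0=11  [base 3] 3^2 + 2  →[3↦4]→  4^2 + 2 = 18  −1 ⇒ G_1=17
G_1=17  [base 4] 4^2 + 1  →[4↦5]→  5^2 + 1 = 26  −1 ⇒ G_2=25
G_2=25  [base 5] 5^2  →[5↦6]→  6^2 = 36  −1 ⇒ G_3=35
G_3=35  [base 6] 5·6 + 5  →[6↦7]→  5·7 + 5 = 40  −1 ⇒ G_4=39
G_4=39  [base 7] 5·7 + 4  →[7↦8]→  5·8 + 4 = 44  −1 ⇒ G_5=43

ω·5 + 4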